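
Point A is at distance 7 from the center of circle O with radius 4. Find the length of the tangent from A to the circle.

Let T be the point of tangency. Then OT ⊥ AT (radius ⊥ tangent).
In right triangle OTA: OA² = OT² + AT²
7² = 4² + AT²
AT² = 33, AT = sqrt(33)

sqrt(33)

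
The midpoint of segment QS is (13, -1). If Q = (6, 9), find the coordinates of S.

Using the midpoint formula: M = ((x1 + x2)/2, (y1 + y2)/2)
We know M = (13, -1) and Q = (6, 9)
For x: 13 = (6 + x2)/2, so x2 = 2*13 - 6 = 20
For y: -1 = (9 + y2)/2, so y2 = 2*-1 - 9 = -11
S = (20, -11)

(20, -11)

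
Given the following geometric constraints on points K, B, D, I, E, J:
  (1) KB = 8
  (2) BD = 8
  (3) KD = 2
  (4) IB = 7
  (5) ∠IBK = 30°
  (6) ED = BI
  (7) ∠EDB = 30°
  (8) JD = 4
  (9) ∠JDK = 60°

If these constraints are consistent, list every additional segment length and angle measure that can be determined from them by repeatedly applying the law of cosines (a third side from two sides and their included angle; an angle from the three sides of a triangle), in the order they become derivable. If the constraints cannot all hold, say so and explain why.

The constraints are consistent. Derivable facts, in order:
After 1 step:
- BE ≈ 4
- KI ≈ 4
- KJ = 2·√3
- ∠BDK = 82.82°
- ∠BKD = 82.82°
- ∠DBK = 14.36°
After 2 steps:
- ∠BED = 88.97°
- ∠BIK = 88.97°
- ∠BKI = 61.03°
- ∠DBE = 61.03°
- ∠DJK = 30°
- ∠DKJ = 90°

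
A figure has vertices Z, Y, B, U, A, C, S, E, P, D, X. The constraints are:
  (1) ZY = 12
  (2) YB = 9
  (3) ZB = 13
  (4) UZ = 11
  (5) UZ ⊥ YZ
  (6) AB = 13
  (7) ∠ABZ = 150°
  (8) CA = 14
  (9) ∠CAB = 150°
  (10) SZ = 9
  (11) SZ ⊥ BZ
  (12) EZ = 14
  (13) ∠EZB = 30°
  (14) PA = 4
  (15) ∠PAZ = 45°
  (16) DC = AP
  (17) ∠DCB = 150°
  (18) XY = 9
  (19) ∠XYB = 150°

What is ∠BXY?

Step 1: By the law of cosines on triangle XYB: XB² = 9² + 9² − 2·9·9·cos(150°) = 302.3, so XB ≈ 17.39.
Step 2: By the inverse law of cosines on triangle BXY: cos(∠BXY) = (17.39² + 9² − 9²) / (2·17.39·9) = 302.3/312.96 = 0.9659, so ∠BXY = 15°.

Therefore, the measure of angle ∠BXY = 15°.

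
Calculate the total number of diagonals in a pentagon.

Each of the 5 vertices connects to 2 non-adjacent vertices via diagonals.
Total connections = 5 × 2 = 10, but each diagonal is counted twice.
Number of diagonals = 10 / 2 = 5.

5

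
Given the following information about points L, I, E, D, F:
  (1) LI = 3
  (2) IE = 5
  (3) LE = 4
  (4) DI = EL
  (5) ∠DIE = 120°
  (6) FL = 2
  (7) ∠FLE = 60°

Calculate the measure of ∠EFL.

Step 1: By the law of cosines on triangle FLE: FE² = 2² + 4² − 2·2·4·cos(60°) = 12, so FE = 2·√3.
Step 2: By the inverse law of cosines on triangle EFL: cos(∠EFL) = ((2·√3)² + 2² − 4²) / (2·2·√3·2) = 0/13.86 = 0, so ∠EFL = 90°.

Therefore, the measure of angle ∠EFL = 90°.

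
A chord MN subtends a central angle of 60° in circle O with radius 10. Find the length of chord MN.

Drop a perpendicular from the center to the chord, bisecting both the chord and the central angle.
Each half-chord = r sin(θ/2) = 10 sin(30°).
The full chord = 2 × 10 × sin(30°) = 10.

10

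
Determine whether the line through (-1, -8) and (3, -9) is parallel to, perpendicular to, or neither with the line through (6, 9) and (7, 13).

Slope of line 1: m1 = (-9 - -8)/(3 - -1) = -1/4 = -1/4
Slope of line 2: m2 = (13 - 9)/(7 - 6) = 4/1 = 4
Two lines are perpendicular when the product of their slopes is -1 (negative reciprocals).
m1 * m2 = (-1/4) * (4) = -1, confirming perpendicularity.

Perpendicular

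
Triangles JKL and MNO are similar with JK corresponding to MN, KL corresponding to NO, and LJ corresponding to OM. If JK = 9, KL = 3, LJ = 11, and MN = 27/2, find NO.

Since the triangles are similar, the ratio of corresponding sides is constant.
Scale factor k = MN / JK = 27/2 / 9 = 3/2
NO = k * KL = 3/2 * 3 = 9/2

9/2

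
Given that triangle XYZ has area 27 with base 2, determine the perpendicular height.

Area = (1/2) * base * height
height = 2 * Area / base
height = 2 * 27 / 2
height = 54 / 2
height = 27

27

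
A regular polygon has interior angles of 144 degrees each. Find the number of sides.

Exterior angle = 180 - 144 = 36. n = 360 / 36 = 10.

10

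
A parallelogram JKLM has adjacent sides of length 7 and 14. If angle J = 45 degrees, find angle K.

Opposite sides of a parallelogram are parallel, so consecutive angles form co-interior angles on a transversal.
Co-interior angles sum to 180°, giving angle K = 180 - 45 = 135 degrees.

135 degrees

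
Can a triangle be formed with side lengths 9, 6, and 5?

Yes.
The triangle inequality requires that the sum of any two sides exceeds the third.
Here 5 + 6 = 11 > 9, so the condition is met.

Yes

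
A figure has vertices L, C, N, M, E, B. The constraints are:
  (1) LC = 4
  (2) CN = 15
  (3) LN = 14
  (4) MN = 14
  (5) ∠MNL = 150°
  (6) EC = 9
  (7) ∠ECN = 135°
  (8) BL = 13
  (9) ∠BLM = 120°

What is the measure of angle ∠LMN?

Step 1: By the law of cosines on triangle MNL: ML² = 14² + 14² − 2·14·14·cos(150°) = 731.48, so ML ≈ 27.05.
Step 2: By the inverse law of cosines on triangle LMN: cos(∠LMN) = (27.05² + 14² − 14²) / (2·27.05·14) = 731.48/757.29 = 0.9659, so ∠LMN = 15°.

Therefore, the measure of angle ∠LMN = 15°.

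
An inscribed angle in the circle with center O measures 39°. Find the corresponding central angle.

By the inscribed angle theorem, the central angle is twice the inscribed angle.
Central angle = 2 × 39° = 78°

78°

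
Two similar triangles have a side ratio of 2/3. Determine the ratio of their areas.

Area ratio = (side ratio)^2 = (2/3)^2 = 4:9.

4:9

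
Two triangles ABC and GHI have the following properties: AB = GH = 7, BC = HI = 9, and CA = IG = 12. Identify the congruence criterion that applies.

The given information matches SSS: All three pairs of corresponding sides are equal (Side-Side-Side).

SSS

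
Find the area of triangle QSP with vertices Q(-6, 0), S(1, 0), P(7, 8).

Using the Shoelace formula for a triangle:
Area = (1/2)|x0(y1 - y2) + x1(y2 - y0) + x2(y0 - y1)|
Area = (1/2)|-6(0 - 8) + 1(8 - 0) + 7(0 - 0)|
Area = (1/2)|48 + 8 + 0|
Area = (1/2)|56|
Area = (1/2)(56)
Area = 28

28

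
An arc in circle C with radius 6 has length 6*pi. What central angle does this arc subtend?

The full circumference is 2πr = 12*pi.
The arc is 6*pi / 12*pi = 1/2 of the full circle.
So the central angle = 1/2 × 360° = 180°.

180°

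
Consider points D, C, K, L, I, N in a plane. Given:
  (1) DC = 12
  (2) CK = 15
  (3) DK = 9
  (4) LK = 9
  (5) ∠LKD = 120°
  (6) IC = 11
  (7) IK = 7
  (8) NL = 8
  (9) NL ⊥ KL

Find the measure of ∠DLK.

Step 1: By the law of cosines on triangle LKD: LD² = 9² + 9² − 2·9·9·cos(120°) = 243, so LD = 9·√3.
Step 2: By the inverse law of cosines on triangle DLK: cos(∠DLK) = ((9·√3)² + 9² − 9²) / (2·9·√3·9) = 243/280.59 = 0.866, so ∠DLK = 30°.

Therefore, the measure of angle ∠DLK = 30°.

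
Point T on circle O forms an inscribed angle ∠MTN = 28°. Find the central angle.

By the inscribed angle theorem, the central angle is twice the inscribed angle.
Central angle = 2 × 28° = 56°

56°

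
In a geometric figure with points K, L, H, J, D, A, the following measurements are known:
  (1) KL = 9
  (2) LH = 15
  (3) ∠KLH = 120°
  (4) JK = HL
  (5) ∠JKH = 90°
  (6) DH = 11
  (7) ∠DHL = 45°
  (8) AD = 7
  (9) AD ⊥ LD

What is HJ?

From the given relations: JK = HL = 15.
Step 1: By the law of cosines on triangle HLK: HK² = 15² + 9² − 2·15·9·cos(120°) = 441, so HK = 21.
Step 2: By the law of cosines on triangle HKJ: HJ² = 21² + 15² − 2·21·15·cos(90°) = 666, so HJ = 3·√74.

Therefore, the length of HJ = 3·√74.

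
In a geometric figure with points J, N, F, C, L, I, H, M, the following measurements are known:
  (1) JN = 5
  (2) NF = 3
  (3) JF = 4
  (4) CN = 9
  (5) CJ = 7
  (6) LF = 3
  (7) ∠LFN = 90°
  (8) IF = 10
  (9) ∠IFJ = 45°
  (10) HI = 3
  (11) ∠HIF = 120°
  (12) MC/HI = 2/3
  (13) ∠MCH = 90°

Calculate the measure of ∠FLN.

Step 1: By the law of cosines on triangle LFN: LN² = 3² + 3² − 2·3·3·cos(90°) = 18, so LN = 3·√2.
Step 2: By the inverse law of cosines on triangle FLN: cos(∠FLN) = (3² + (3·√2)² − 3²) / (2·3·3·√2) = 18/25.46 = 0.7071, so ∠FLN = 45°.

Therefore, the measure of angle ∠FLN = 45°.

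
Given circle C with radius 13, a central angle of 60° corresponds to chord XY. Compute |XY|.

Chord length = 2r sin(θ/2)
= 2 × 13 × sin(60°/2)
= 2 × 13 × sin(30°)
= 13

13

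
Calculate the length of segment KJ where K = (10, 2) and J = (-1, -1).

The horizontal distance is |-1 - 10| = 11 and the vertical distance is |-1 - 2| = 3.
By the Pythagorean theorem, d = sqrt(11^2 + 3^2) = sqrt(130).

sqrt(130)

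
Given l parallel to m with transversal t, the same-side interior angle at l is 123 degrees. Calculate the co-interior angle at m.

Co-interior (same-side interior) angles are between the parallel lines on the same side of the transversal.
Unlike corresponding or alternate interior angles, they are supplementary rather than equal.
So the angle = 180 - 123 = 57 degrees.

57 degrees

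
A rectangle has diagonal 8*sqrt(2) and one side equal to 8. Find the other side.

b = sqrt(d^2 - a^2) = sqrt(128 - 64) = sqrt(64) = 8

8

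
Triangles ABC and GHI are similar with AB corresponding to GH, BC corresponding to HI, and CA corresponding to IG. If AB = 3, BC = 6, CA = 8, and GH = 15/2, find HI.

Since the triangles are similar, the ratio of corresponding sides is constant.
Scale factor k = GH / AB = 15/2 / 3 = 5/2
HI = k * BC = 5/2 * 6 = 15

15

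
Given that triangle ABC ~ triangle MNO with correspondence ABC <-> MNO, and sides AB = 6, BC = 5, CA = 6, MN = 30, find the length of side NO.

k = 30/6 = 5. NO = 5 * 5 = 25.

25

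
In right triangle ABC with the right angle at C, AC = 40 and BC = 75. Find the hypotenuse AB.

By the Pythagorean theorem: AB^2 = AC^2 + BC^2
AB^2 = 40^2 + 75^2 = 1600 + 5625 = 7225
AB = sqrt(7225) = 85

85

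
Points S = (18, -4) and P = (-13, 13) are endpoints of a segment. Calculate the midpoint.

M = ((x₁ + x₂)/2, (y₁ + y₂)/2)
= ((18 + -13)/2, (-4 + 13)/2)
= (5/2, 9/2) = (5/2, 9/2)

(5/2, 9/2)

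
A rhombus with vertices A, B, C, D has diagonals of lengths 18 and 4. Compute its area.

The diagonals of a rhombus divide it into four right triangles.
Each triangle has legs 18/ 2 = 9 and 4/2 = 2, so each has area (1/2)*9*2 = 9.
Four such triangles give total area = (d1 * d2) / 2 = 36.

36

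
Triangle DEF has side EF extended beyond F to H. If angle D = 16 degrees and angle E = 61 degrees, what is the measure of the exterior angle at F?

The interior angle at F is 180 - 16 - 61 = 103 degrees.
The exterior angle and interior angle at F are supplementary:
Exterior angle = 180 - 103 = 77 degrees.

77 degrees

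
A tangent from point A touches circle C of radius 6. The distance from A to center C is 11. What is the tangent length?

tangent = √(d² - r²) = √(11² - 6²) = √(121 - 36) = √85 = sqrt(85)

sqrt(85)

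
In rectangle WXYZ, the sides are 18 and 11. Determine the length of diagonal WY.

d = sqrt(18^2 + 11^2) = sqrt(445)

sqrt(445)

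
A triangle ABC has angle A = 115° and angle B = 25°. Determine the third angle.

By the triangle angle sum property, the three interior angles of any triangle add up to 180°.
We know angle A = 115° and angle B = 25°, so their sum is 140°.
Therefore angle C = 180° - 140° = 40°.

40 degrees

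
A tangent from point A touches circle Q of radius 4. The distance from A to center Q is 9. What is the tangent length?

tangent = √(d² - r²) = √(9² - 4²) = √(81 - 16) = √65 = sqrt(65)

sqrt(65)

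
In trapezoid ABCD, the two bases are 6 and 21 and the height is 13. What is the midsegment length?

The midsegment of a trapezoid = (base1 + base2) / 2
midsegment = (6 + 21) / 2
midsegment = 27 / 2
midsegment = 27/2

27/2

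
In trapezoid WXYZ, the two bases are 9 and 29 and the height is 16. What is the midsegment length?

The midsegment (median) of a trapezoid connects the midpoints of the non-parallel sides.
Its length is the average of the two bases: (9 + 29) / 2 = 19.

19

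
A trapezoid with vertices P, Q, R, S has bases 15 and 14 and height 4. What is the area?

A trapezoid's area equals the midsegment times the height.
The midsegment is (15 + 14) / 2 = 29/2.
Area = 29/2 * 4 = 58.

58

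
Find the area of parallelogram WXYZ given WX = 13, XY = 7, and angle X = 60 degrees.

The area of a parallelogram equals the product of two adjacent sides times the sine of the included angle.
This is because the height equals 7 * sin(60°) = 7*sqrt(3)/2.
Area = 13 * 7*sqrt(3)/2 = 91*sqrt(3)/2

91*sqrt(3)/2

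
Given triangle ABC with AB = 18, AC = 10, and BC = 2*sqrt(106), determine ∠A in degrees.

By the inverse law of cosines: cos(A) = (AB² + AC² - BC²) / (2 × AB × AC)
cos(A) = (18² + 10² - (2*sqrt(106))²) / (2 × 18 × 10)
cos(A) = (324 + 100 - (424)) / 360
cos(A) = 0
A = arccos(0) = 90°

90°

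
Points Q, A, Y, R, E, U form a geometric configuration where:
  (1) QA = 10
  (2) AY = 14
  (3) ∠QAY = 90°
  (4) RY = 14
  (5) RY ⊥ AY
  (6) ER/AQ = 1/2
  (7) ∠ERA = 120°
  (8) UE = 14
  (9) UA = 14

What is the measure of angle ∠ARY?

Step 1: By the law of cosines on triangle RYA: RA² = 14² + 14² − 2·14·14·cos(90°) = 392, so RA = 14·√2.
Step 2: By the inverse law of cosines on triangle ARY: cos(∠ARY) = ((14·√2)² + 14² − 14²) / (2·14·√2·14) = 392/554.37 = 0.7071, so ∠ARY = 45°.

Therefore, the measure of angle ∠ARY = 45°.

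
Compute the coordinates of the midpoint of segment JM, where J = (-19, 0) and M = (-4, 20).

M = ((x₁ + x₂)/2, (y₁ + y₂)/2)
= ((-19 + -4)/2, (0 + 20)/2)
= (-23/2, 20/2) = (-23/2, 10)

(-23/2, 10)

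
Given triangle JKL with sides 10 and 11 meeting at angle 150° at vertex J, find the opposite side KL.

When two sides and the included angle are known, the law of cosines gives the third side.
c^2 = a^2 + b^2 - 2ab cos(C) generalizes the Pythagorean theorem to non-right triangles.
Here: KL^2 = 100 + 121 - 220*(-sqrt(3)/2) = 110*sqrt(3) + 221
KL = sqrt(110*sqrt(3) + 221)

sqrt(110*sqrt(3) + 221)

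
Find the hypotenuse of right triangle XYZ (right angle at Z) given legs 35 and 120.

In a right triangle, the square of the hypotenuse equals the sum of the squares of the two legs.
The legs are 35 and 120, so the hypotenuse = sqrt(1225 + 14400) = sqrt(15625) = 125.

125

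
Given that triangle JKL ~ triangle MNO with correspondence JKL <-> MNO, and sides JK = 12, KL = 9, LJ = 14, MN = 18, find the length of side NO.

Since the triangles are similar, the ratio of corresponding sides is constant.
Scale factor k = MN / JK = 18 / 12 = 3/2
NO = k * KL = 3/2 * 9 = 27/2

27/2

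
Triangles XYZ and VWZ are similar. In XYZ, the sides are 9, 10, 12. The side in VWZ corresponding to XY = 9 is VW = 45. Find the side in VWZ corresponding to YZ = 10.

k = 45/9 = 5. WZ = 5 * 10 = 50.

50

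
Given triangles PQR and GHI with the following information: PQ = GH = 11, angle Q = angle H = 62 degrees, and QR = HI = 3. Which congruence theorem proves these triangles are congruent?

Consider the given information: PQ = GH = 11, angle Q = angle H = 62 degrees, and QR = HI = 3
This is not SSS or ASA: SSS requires all three pairs of sides, but we don't have that. ASA requires two angles and the side between them.
The correct criterion is SAS. Two pairs of corresponding sides and the included angle are equal (Side-Angle-Side).

SAS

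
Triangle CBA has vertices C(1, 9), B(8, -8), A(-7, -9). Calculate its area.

The Shoelace formula computes the area from vertex coordinates by summing cross products.
For vertices (1,9), (8,-8), (-7,-9):
Signed sum = 1*-8 - 8*9 + 8*-9 - -7*-8 + -7*9 - 1*-9
= -80 + -128 + -54 = -262
Area = (1/2)|-262| = 131.

131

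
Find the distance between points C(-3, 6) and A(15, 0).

The horizontal distance is |15 - -3| = 18 and the vertical distance is |0 - 6| = 6.
By the Pythagorean theorem, d = sqrt(18^2 + 6^2) = sqrt(360) = 6*sqrt(10).

6*sqrt(10)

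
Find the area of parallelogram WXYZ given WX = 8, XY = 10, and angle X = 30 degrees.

Area = a * b * sin(theta)
Area = 8 * 10 * sin(30 degrees)
Area = 80 * 1/2
Area = 40

40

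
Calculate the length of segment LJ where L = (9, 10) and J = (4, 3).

d = sqrt((4 - 9)^2 + (3 - 10)^2)
d = sqrt(-5^2 + -7^2)
d = sqrt(25 + 49)
d = sqrt(74)

sqrt(74)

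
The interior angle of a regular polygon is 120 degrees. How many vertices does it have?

The exterior angle is the supplement of the interior angle: 180 - 120 = 60 degrees.
Since the exterior angles of any convex polygon sum to 360 degrees, the number of sides is 360 / 60 = 6.

6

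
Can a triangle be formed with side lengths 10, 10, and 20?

Check the triangle inequality: 10 + 10 = 20 ≤ 20.
Since the sum of two sides does not exceed the third, no triangle can be formed.

No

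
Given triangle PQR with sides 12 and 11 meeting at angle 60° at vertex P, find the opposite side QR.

When two sides and the included angle are known, the law of cosines gives the third side.
c^2 = a^2 + b^2 - 2ab cos(C) generalizes the Pythagorean theorem to non-right triangles.
Here: QR^2 = 144 + 121 - 264*(1/2) = 133
QR = sqrt(133)

sqrt(133)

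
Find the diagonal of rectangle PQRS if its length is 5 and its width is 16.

d = sqrt(5^2 + 16^2) = sqrt(281)

sqrt(281)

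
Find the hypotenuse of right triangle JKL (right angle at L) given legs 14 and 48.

JK = sqrt(14^2 + 48^2) = sqrt(2500) = 50

50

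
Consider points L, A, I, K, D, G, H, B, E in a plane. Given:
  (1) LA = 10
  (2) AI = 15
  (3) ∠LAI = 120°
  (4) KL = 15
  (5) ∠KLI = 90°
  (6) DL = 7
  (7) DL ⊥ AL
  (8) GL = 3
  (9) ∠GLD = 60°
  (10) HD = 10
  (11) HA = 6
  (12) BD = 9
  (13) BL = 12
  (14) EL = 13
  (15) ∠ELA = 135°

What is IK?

Step 1: By the law of cosines on triangle LAI: LI² = 10² + 15² − 2·10·15·cos(120°) = 475, so LI = 5·√19.
Step 2: By the law of cosines on triangle ILK: IK² = (5·√19)² + 15² − 2·5·√19·15·cos(90°) = 700, so IK = 10·√7.

Therefore, the length of IK = 10·√7.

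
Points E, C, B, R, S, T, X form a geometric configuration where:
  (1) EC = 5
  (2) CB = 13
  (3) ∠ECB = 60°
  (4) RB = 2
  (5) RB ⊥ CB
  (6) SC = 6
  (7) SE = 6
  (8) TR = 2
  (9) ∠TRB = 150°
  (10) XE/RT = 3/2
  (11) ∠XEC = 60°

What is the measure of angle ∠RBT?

Step 1: By the law of cosines on triangle BRT: BT² = 2² + 2² − 2·2·2·cos(150°) = 14.93, so BT ≈ 3.86.
Step 2: By the inverse law of cosines on triangle RBT: cos(∠RBT) = (2² + 3.86² − 2²) / (2·2·3.86) = 14.93/15.45 = 0.9659, so ∠RBT = 15°.

Therefore, the measure of angle ∠RBT = 15°.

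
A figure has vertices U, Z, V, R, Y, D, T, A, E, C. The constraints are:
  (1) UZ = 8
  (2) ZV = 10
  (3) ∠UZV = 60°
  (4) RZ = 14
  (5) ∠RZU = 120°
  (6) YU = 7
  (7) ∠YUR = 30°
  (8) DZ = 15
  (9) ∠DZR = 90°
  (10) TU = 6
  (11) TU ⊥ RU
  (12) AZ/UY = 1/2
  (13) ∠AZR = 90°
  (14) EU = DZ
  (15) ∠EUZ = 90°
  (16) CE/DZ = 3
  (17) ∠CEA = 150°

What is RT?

Step 1: By the law of cosines on triangle UZR: UR² = 8² + 14² − 2·8·14·cos(120°) = 372, so UR = 2·√93.
Step 2: By the law of cosines on triangle RUT: RT² = (2·√93)² + 6² − 2·2·√93·6·cos(90°) = 408, so RT = 2·√102.

Therefore, the length of RT = 2·√102.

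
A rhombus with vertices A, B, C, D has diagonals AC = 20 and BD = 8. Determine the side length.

The diagonals of a rhombus bisect each other at right angles.
Half-diagonals: 20/2 = 10 and 8/2 = 4
side = sqrt(10^2 + 4^2)
side = sqrt(100 + 16)
side = sqrt(116) = 2*sqrt(29)

2*sqrt(29)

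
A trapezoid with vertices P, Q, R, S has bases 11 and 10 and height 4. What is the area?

Area = (11 + 10) * 4 / 2 = 84 / 2 = 42

42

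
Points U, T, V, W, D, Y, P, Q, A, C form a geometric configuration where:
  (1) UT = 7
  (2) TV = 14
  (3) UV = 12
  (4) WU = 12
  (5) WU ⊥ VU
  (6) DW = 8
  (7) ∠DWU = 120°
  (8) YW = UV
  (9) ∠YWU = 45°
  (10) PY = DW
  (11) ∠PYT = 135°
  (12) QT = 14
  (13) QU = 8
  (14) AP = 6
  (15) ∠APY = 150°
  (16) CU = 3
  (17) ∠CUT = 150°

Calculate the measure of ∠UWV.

Step 1: By the law of cosines on triangle WUV: WV² = 12² + 12² − 2·12·12·cos(90°) = 288, so WV = 12·√2.
Step 2: By the inverse law of cosines on triangle UWV: cos(∠UWV) = (12² + (12·√2)² − 12²) / (2·12·12·√2) = 288/407.29 = 0.7071, so ∠UWV = 45°.

Therefore, the measure of angle ∠UWV = 45°.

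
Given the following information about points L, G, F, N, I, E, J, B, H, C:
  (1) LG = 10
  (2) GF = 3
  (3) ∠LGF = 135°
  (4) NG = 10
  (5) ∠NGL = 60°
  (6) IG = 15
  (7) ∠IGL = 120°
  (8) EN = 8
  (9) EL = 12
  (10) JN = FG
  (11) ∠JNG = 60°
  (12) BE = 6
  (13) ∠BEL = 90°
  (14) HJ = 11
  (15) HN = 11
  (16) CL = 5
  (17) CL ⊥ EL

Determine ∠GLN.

Step 1: By the law of cosines on triangle LGN: LN² = 10² + 10² − 2·10·10·cos(60°) = 100, so LN = 10.
Step 2: By the inverse law of cosines on triangle GLN: cos(∠GLN) = (10² + 10² − 10²) / (2·10·10) = 100/200 = 0.5, so ∠GLN = 60°.

Therefore, the measure of angle ∠GLN = 60°.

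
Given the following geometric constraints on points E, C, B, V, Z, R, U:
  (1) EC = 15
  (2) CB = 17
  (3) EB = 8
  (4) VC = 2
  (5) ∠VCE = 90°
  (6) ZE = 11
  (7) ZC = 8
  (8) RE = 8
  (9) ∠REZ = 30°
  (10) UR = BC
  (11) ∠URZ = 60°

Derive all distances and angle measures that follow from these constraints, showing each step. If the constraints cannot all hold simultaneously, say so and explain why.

The constraints are consistent.

From the given relations:
  UR = BC = 17

Step 1: From EC = 15, CV = 2, and ∠ECV = 90°, by the law of cosines:
  EV² = EC² + CV² - 2·EC·CV·cos(90°) = 225 + 4 - 0 = 229
  EV ≈ 15.13

Step 2: From ZE = 11, ER = 8, and ∠ZER = 30°, by the law of cosines:
  ZR² = ZE² + ER² - 2·ZE·ER·cos(30°) = 121 + 64 - 152.4 = 32.58
  ZR ≈ 5.71

Step 3: From EB = 8, EC = 15, BC = 17, by the inverse law of cosines:
  cos(∠BEC) = (EB² + EC² - BC²) / (2·EB·EC)
  ∠BEC = 90°

Step 4: From EC = 15, EZ = 11, CZ = 8, by the inverse law of cosines:
  cos(∠CEZ) = (EC² + EZ² - CZ²) / (2·EC·EZ)
  ∠CEZ = 31.29°

Step 5: From CB = 17, CE = 15, BE = 8, by the inverse law of cosines:
  cos(∠BCE) = (CB² + CE² - BE²) / (2·CB·CE)
  ∠BCE = 28.07°

Step 6: From CE = 15, CZ = 8, EZ = 11, by the inverse law of cosines:
  cos(∠ECZ) = (CE² + CZ² - EZ²) / (2·CE·CZ)
  ∠ECZ = 45.57°

Step 7: From BC = 17, BE = 8, CE = 15, by the inverse law of cosines:
  cos(∠CBE) = (BC² + BE² - CE²) / (2·BC·BE)
  ∠CBE = 61.93°

Step 8: From ZC = 8, ZE = 11, CE = 15, by the inverse law of cosines:
  cos(∠CZE) = (ZC² + ZE² - CE²) / (2·ZC·ZE)
  ∠CZE = 103.14°

Step 9: From ZR = 5.71, RU = 17, and ∠ZRU = 60°, by the law of cosines:
  ZU² = ZR² + RU² - 2·ZR·RU·cos(60°) = 32.58 + 289 - 97.03 = 224.5
  ZU ≈ 14.98

Step 10: From EC = 15, EV = 15.13, CV = 2, by the inverse law of cosines:
  cos(∠CEV) = (EC² + EV² - CV²) / (2·EC·EV)
  ∠CEV = 7.59°

Step 11: From VC = 2, VE = 15.13, CE = 15, by the inverse law of cosines:
  cos(∠CVE) = (VC² + VE² - CE²) / (2·VC·VE)
  ∠CVE = 82.41°

Step 12: From ZE = 11, ZR = 5.71, ER = 8, by the inverse law of cosines:
  cos(∠EZR) = (ZE² + ZR² - ER²) / (2·ZE·ZR)
  ∠EZR = 44.49°

Step 13: From RE = 8, RZ = 5.71, EZ = 11, by the inverse law of cosines:
  cos(∠ERZ) = (RE² + RZ² - EZ²) / (2·RE·RZ)
  ∠ERZ = 105.51°

Step 14: From ZR = 5.71, ZU = 14.98, RU = 17, by the inverse law of cosines:
  cos(∠RZU) = (ZR² + ZU² - RU²) / (2·ZR·ZU)
  ∠RZU = 100.74°

Step 15: From UR = 17, UZ = 14.98, RZ = 5.71, by the inverse law of cosines:
  cos(∠RUZ) = (UR² + UZ² - RZ²) / (2·UR·UZ)
  ∠RUZ = 19.26°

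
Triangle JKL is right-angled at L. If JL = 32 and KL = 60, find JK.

By the Pythagorean theorem: JK^2 = JL^2 + KL^2
JK^2 = 32^2 + 60^2 = 1024 + 3600 = 4624
JK = sqrt(4624) = 68

68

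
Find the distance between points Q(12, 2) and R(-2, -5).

d = sqrt((-14)^2 + (-7)^2) = sqrt(245) = 7*sqrt(5)

7*sqrt(5)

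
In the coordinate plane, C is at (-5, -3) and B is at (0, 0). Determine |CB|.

d = sqrt((5)^2 + (3)^2) = sqrt(34)

sqrt(34)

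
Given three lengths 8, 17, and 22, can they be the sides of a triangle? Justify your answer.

Yes.
The triangle inequality requires that the sum of any two sides exceeds the third.
Here 8 + 17 = 25 > 22, so the condition is met.

Yes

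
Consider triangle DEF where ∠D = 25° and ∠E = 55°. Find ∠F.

angle F = 180 - 25 - 55 = 100 degrees.

100 degrees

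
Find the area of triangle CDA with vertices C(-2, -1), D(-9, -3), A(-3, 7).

The Shoelace formula computes the area from vertex coordinates by summing cross products.
For vertices (-2,-1), (-9,-3), (-3,7):
Signed sum = -2*-3 - -9*-1 + -9*7 - -3*-3 + -3*-1 - -2*7
= -3 + -72 + 17 = -58
Area = (1/2)|-58| = 29.

29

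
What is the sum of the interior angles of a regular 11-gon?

The sum of interior angles of an n-sided polygon is (n - 2) * 180.
For n = 11: (11 - 2) * 180 = 9 * 180 = 1620 degrees.

1620 degrees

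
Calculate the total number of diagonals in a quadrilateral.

Total line segments between 4 vertices = C(4,2) = 6.
Subtract the 4 sides: 6 - 4 = 2 diagonals.

2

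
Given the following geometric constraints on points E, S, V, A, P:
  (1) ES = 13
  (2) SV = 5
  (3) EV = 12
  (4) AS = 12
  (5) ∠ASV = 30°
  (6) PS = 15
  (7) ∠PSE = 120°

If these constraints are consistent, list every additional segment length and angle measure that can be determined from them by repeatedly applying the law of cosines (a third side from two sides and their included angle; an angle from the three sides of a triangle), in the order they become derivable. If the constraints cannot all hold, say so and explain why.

The constraints are consistent. Derivable facts, in order:
After 1 step:
- EP ≈ 24.27
- VA ≈ 8.07
- ∠ESV = 67.38°
- ∠EVS = 90°
- ∠SEV = 22.62°
After 2 steps:
- ∠AVS = 131.95°
- ∠EPS = 27.64°
- ∠PES = 32.36°
- ∠SAV = 18.05°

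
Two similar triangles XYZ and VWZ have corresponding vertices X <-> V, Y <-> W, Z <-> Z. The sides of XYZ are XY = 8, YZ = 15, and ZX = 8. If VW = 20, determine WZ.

Similar triangles have proportional sides. Setting up the proportion:
VW / XY = WZ / YZ
20 / 8 = WZ / 15
WZ = 15 * 20 / 8 = 75/2.

75/2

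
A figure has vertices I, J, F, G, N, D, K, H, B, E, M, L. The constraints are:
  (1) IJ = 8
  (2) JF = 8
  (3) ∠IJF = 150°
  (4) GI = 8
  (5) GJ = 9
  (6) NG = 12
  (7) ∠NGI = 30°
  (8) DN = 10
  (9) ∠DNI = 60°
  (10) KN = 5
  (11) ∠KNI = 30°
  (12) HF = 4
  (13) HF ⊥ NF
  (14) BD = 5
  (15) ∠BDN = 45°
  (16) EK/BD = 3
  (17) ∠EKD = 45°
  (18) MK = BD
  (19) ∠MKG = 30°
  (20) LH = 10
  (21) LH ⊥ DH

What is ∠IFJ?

Step 1: By the law of cosines on triangle FJI: FI² = 8² + 8² − 2·8·8·cos(150°) = 238.85, so FI ≈ 15.45.
Step 2: By the inverse law of cosines on triangle IFJ: cos(∠IFJ) = (15.45² + 8² − 8²) / (2·15.45·8) = 238.85/247.28 = 0.9659, so ∠IFJ = 15°.

Therefore, the measure of angle ∠IFJ = 15°.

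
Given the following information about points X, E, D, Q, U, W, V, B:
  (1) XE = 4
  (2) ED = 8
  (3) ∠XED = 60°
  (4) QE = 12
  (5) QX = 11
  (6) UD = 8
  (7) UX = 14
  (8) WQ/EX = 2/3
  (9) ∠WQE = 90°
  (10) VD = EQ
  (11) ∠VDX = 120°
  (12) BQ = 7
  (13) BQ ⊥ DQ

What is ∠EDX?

Step 1: By the law of cosines on triangle DEX: DX² = 8² + 4² − 2·8·4·cos(60°) = 48, so DX = 4·√3.
Step 2: By the inverse law of cosines on triangle EDX: cos(∠EDX) = (8² + (4·√3)² − 4²) / (2·8·4·√3) = 96/110.85 = 0.866, so ∠EDX = 30°.

Therefore, the measure of angle ∠EDX = 30°.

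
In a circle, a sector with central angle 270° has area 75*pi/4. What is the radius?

Sector area A = πr² × θ/360, so r² = 360A / (πθ).
r² = 360 × 75*pi/4 / (π × 270)
r² = 25
r = 5

5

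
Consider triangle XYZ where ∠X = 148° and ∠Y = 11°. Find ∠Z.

Let angle Z = x. Then 148 + 11 + x = 180.
x = 180 - 159 = 21 degrees.

21 degrees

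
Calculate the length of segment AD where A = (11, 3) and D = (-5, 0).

The horizontal distance is |-5 - 11| = 16 and the vertical distance is |0 - 3| = 3.
By the Pythagorean theorem, d = sqrt(16^2 + 3^2) = sqrt(265).

sqrt(265)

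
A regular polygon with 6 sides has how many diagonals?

The number of diagonals in an n-gon is n(n - 3)/2.
For n = 6: 6(6 - 3)/2 = 6 × 3 / 2 = 9.

9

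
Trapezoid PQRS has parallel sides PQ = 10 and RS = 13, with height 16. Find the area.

A trapezoid's area equals the midsegment times the height.
The midsegment is (10 + 13) / 2 = 23/2.
Area = 23/2 * 16 = 184.

184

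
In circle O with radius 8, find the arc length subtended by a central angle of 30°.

The full circumference is 2πr = 2π(8) = 16*pi.
The arc spans 30° out of 360°, which is a fraction of 1/12.
Arc length = 16*pi × 1/12 = 4*pi/3.

4*pi/3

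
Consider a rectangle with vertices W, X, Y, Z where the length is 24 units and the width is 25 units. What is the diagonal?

d = sqrt(24^2 + 25^2) = sqrt(1201)

sqrt(1201)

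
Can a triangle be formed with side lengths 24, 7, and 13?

The longest side is 24. The other two sides sum to 7 + 13 = 20.
Since 20 ≤ 24, the two shorter sides cannot reach around to close the triangle.

No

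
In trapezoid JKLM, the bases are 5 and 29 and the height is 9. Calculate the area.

Area = (5 + 29) * 9 / 2 = 306 / 2 = 153

153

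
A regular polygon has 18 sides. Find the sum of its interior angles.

The sum of interior angles of an n-sided polygon is (n - 2) * 180.
For n = 18: (18 - 2) * 180 = 16 * 180 = 2880 degrees.

2880 degrees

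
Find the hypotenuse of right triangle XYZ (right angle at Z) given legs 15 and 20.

By the Pythagorean theorem: XY^2 = XZ^2 + YZ^2
XY^2 = 15^2 + 20^2 = 225 + 400 = 625
XY = sqrt(625) = 25

25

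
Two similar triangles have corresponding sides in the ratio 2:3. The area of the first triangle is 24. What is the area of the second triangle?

The ratio of areas of similar triangles = (side ratio)^2.
Side ratio = 2:3, so area ratio = 4:9.
Area of the second triangle / Area of the first triangle = 9/4
Area of the second triangle = 24 * 9/4 = 54

54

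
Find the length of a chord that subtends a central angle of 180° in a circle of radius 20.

Chord = 2(20) sin(90°) = 40

40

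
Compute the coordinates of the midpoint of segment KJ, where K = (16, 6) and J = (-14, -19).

The midpoint is the average of the coordinates:
x: (16 + -14)/2 = 1
y: (6 + -19)/2 = -13/2
Midpoint = (1, -13/2)

(1, -13/2)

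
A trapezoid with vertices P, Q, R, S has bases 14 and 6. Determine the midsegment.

midsegment = (14 + 6) / 2 = 20 / 2 = 10

10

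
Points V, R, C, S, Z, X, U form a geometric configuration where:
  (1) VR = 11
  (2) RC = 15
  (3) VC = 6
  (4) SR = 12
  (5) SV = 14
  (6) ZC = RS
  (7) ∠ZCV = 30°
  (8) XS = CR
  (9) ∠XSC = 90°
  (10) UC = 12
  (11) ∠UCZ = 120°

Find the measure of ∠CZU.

From the given relations: ZC = RS = 12.
Step 1: By the law of cosines on triangle ZCU: ZU² = 12² + 12² − 2·12·12·cos(120°) = 432, so ZU = 12·√3.
Step 2: By the inverse law of cosines on triangle CZU: cos(∠CZU) = (12² + (12·√3)² − 12²) / (2·12·12·√3) = 432/498.83 = 0.866, so ∠CZU = 30°.

Therefore, the measure of angle ∠CZU = 30°.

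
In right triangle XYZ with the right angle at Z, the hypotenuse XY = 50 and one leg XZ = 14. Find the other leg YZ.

By the Pythagorean theorem: YZ^2 = XY^2 - XZ^2
YZ^2 = 50^2 - 14^2 = 2500 - 196 = 2304
YZ = sqrt(2304) = 48

48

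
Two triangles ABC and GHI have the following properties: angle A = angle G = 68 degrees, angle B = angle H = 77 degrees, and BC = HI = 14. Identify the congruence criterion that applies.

Consider the given information: angle A = angle G = 68 degrees, angle B = angle H = 77 degrees, and BC = HI = 14
This is not SSS or HL: SSS requires all three pairs of sides, but we don't have that. HL only applies to right triangles with matching hypotenuse and leg.
The correct criterion is AAS. Two pairs of corresponding angles and a non-included side are equal (Angle-Angle-Side).

AAS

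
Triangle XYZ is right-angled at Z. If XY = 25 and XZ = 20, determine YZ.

YZ = sqrt(25^2 - 20^2) = sqrt(225) = 15

15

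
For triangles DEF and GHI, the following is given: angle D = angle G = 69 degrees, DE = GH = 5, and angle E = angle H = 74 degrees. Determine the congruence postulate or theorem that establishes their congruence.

The given information provides:
angle D = angle G = 69 degrees, DE = GH = 5, and angle E = angle H = 74 degrees
This matches the ASA congruence theorem.
Two pairs of corresponding angles and the included side are equal (Angle-Side-Angle).

ASA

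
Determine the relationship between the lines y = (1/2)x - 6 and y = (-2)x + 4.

Slope of line 1: m1 = 1/2
Slope of line 2: m2 = -2
m1 * m2 = (1/2) * (-2) = -1 = -1, so the lines are perpendicular.

Perpendicular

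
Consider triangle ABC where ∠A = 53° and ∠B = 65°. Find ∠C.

Let angle C = x. Then 53 + 65 + x = 180.
x = 180 - 118 = 62 degrees.

62 degrees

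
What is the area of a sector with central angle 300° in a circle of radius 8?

Sector area = π(8²)(5/6) = 160*pi/3

160*pi/3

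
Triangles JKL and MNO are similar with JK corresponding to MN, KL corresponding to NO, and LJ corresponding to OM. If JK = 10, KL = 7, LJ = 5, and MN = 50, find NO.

Similar triangles have proportional sides. Setting up the proportion:
MN / JK = NO / KL
50 / 10 = NO / 7
NO = 7 * 50 / 10 = 35.

35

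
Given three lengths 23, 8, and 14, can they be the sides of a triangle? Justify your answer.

Check the triangle inequality: 8 + 14 = 22 ≤ 23.
Since the sum of two sides does not exceed the third, no triangle can be formed.

No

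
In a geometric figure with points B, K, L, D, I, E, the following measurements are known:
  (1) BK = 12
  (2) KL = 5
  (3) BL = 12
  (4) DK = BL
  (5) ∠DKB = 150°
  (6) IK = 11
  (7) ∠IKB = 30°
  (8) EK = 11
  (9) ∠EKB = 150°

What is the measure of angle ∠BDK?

From the given relations: DK = BL = 12.
Step 1: By the law of cosines on triangle DKB: DB² = 12² + 12² − 2·12·12·cos(150°) = 537.42, so DB ≈ 23.18.
Step 2: By the inverse law of cosines on triangle BDK: cos(∠BDK) = (23.18² + 12² − 12²) / (2·23.18·12) = 537.42/556.37 = 0.9659, so ∠BDK = 15°.

Therefore, the measure of angle ∠BDK = 15°.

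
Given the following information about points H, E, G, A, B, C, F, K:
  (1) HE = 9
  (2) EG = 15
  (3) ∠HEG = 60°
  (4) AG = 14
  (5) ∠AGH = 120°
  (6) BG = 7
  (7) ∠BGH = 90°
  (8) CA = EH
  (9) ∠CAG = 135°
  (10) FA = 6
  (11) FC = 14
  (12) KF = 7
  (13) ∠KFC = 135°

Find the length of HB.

Step 1: By the law of cosines on triangle GEH: GH² = 15² + 9² − 2·15·9·cos(60°) = 171, so GH = 3·√19.
Step 2: By the law of cosines on triangle HGB: HB² = (3·√19)² + 7² − 2·3·√19·7·cos(90°) = 220, so HB = 2·√55.

Therefore, the length of HB = 2·√55.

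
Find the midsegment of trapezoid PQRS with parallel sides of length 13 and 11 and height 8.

midsegment = (13 + 11) / 2 = 24 / 2 = 12

12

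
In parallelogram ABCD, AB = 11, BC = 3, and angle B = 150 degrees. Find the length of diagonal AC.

Using the law of cosines:
d^2 = 11^2 + 3^2 - 2(11)(3)cos(150 degrees)
d^2 = 121 + 9 - 66*-sqrt(3)/2
d^2 = 33*sqrt(3) + 130
d = sqrt(33*sqrt(3) + 130)

sqrt(33*sqrt(3) + 130)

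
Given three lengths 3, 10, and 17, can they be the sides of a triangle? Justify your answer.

Check the triangle inequality: 3 + 10 = 13 ≤ 17.
Since the sum of two sides does not exceed the third, no triangle can be formed.

No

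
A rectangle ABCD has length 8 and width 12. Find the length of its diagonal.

Using the Pythagorean theorem:
d² = 8² + 12² = 64 + 144 = 208
d = sqrt(208) = 4*sqrt(13)

4*sqrt(13)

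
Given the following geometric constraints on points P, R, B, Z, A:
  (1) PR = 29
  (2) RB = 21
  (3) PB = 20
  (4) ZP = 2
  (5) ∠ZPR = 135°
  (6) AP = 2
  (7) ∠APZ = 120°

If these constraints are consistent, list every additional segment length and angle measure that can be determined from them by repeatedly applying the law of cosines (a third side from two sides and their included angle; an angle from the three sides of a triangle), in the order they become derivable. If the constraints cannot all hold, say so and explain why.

The constraints are consistent. Derivable facts, in order:
After 1 step:
- RZ ≈ 30.45
- ZA = 2·√3
- ∠BPR = 46.4°
- ∠BRP = 43.6°
- ∠PBR = 90°
After 2 steps:
- ∠AZP = 30°
- ∠PAZ = 30°
- ∠PRZ = 2.66°
- ∠PZR = 42.34°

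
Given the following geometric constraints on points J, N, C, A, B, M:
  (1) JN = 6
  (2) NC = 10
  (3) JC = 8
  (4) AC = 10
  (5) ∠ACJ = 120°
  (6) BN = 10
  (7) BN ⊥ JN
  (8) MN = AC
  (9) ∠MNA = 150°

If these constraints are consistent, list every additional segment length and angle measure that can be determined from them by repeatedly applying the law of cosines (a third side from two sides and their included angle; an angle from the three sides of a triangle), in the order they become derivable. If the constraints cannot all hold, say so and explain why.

The constraints are consistent. Derivable facts, in order:
After 1 step:
- JA = 2·√61
- JB = 2·√34
- ∠CJN = 90°
- ∠CNJ = 53.13°
- ∠JCN = 36.87°
After 2 steps:
- ∠AJC = 33.67°
- ∠BJN = 59.04°
- ∠CAJ = 26.33°
- ∠JBN = 30.96°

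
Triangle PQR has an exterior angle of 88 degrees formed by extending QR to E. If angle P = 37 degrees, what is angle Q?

The exterior angle theorem states that an exterior angle equals the sum of the two non-adjacent interior angles.
So 88 = 37 + angle Q, which gives angle Q = 88 - 37 = 51 degrees.

51 degrees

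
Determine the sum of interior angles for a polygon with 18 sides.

The sum of interior angles of an n-sided polygon is (n - 2) * 180.
For n = 18: (18 - 2) * 180 = 16 * 180 = 2880 degrees.

2880 degrees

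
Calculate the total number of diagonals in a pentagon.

The number of diagonals in an n-gon is n(n - 3)/2.
For n = 5: 5(5 - 3)/2 = 5 × 2 / 2 = 5.

5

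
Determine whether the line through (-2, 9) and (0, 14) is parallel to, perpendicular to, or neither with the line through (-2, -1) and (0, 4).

Slope of line 1: m1 = (14 - 9)/(0 - -2) = 5/2 = 5/2
Slope of line 2: m2 = (4 - -1)/(0 - -2) = 5/2 = 5/2
Since m1 = m2 = 5/2, the lines are parallel.

Parallel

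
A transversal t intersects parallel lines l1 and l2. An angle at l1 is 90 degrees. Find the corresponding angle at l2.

Corresponding angles are equal: 90 degrees.

90 degrees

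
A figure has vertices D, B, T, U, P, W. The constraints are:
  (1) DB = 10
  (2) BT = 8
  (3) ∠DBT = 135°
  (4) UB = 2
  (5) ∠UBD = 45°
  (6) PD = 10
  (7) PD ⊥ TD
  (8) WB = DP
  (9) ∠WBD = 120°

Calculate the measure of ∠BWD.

From the given relations: WB = DP = 10.
Step 1: By the law of cosines on triangle WBD: WD² = 10² + 10² − 2·10·10·cos(120°) = 300, so WD = 10·√3.
Step 2: By the inverse law of cosines on triangle BWD: cos(∠BWD) = (10² + (10·√3)² − 10²) / (2·10·10·√3) = 300/346.41 = 0.866, so ∠BWD = 30°.

Therefore, the measure of angle ∠BWD = 30°.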